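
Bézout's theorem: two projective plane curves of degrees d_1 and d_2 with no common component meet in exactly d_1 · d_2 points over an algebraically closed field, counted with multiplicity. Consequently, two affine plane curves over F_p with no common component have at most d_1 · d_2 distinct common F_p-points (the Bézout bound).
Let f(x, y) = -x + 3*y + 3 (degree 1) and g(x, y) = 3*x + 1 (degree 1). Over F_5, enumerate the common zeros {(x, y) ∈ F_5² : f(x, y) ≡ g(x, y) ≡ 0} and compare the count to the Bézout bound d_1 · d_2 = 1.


Common zeros: {(3, 0)}; count = 1; Bézout bound = 1.

deg(f) = 1, deg(g) = 1, so Bézout bound = 1.
Scan x ∈ F_5. For each x, list the y ∈ F_5 with f(x, y) ≡ 0 and those with g(x, y) ≡ 0 (mod 5); the common zeros in that column are the intersection.
  x = 0: f ≡ 0 at y ∈ {4}; g ≡ 0 at y ∈ ∅; common: ∅.
  x = 1: f ≡ 0 at y ∈ {1}; g ≡ 0 at y ∈ ∅; common: ∅.
  x = 2: f ≡ 0 at y ∈ {3}; g ≡ 0 at y ∈ ∅; common: ∅.
  x = 3: f ≡ 0 at y ∈ {0}; g ≡ 0 at y ∈ {0, 1, 2, 3, 4}; common: {0}.
  x = 4: f ≡ 0 at y ∈ {2}; g ≡ 0 at y ∈ ∅; common: ∅.
Collecting: common zeros = {(3, 0)}, so the count is 1.
Comparison with the Bézout bound: 1 ≤ 1 = deg(f)·deg(g), as expected for curves with no common component (the bound is attained).


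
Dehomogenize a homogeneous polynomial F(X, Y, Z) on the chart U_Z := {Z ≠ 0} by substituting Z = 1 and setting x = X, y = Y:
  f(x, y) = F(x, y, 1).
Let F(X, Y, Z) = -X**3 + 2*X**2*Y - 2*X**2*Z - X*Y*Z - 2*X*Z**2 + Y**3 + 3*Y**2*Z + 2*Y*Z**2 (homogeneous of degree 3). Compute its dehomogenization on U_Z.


f(x, y) = -x**3 + 2*x**2*y - 2*x**2 - x*y - 2*x + y**3 + 3*y**2 + 2*y

On U_Z we set Z = 1. Each monomial c·X^i·Y^j·Z^k in F becomes c·x^i·y^j·1^k = c·x^i·y^j.
Substituting Z = 1: F(X, Y, 1) = -x**3 + 2*x**2*y - 2*x**2 - x*y - 2*x + y**3 + 3*y**2 + 2*y.
Note: deg(f) ≤ deg(F) = 3; strict inequality happens when F is divisible by Z (lost terms).


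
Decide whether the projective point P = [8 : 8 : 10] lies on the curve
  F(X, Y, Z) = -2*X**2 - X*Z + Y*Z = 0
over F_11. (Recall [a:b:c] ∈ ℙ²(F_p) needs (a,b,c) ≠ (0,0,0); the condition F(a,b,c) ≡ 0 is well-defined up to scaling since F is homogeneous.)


F(8,8,10) ≡ 4 (mod 11); P is NOT on the curve.

Evaluate F(8, 8, 10) term-by-term (mod 11).
  -2*X**2 ↦ -2·64·1·1 = -128
  -X*Z ↦ -1·8·1·10 = -80
  Y*Z ↦ 1·1·8·10 = 80
Sum: F(8, 8, 10) = (-128) + (-80) + (80) = -128.
Reducing mod 11: -128 ≡ 4 (mod 11).
Since F(a, b, c) ≡ 4 ≠ 0 (mod 11), P does NOT lie on the curve.


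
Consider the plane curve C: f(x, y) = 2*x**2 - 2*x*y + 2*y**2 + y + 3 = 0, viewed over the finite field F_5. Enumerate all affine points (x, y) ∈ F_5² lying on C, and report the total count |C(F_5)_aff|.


Affine F_5-points: {(1, 0), (1, 3), (2, 1), (2, 3), (4, 0), (4, 1)}; count = 6.

For each of the 25 pairs (x, y) ∈ F_5², evaluate f(x, y) mod 5. Record the zeros.
  x = 0: [0↦3, 1↦1, 2↦3, 3↦4, 4↦4]  zeros at y ∈ ∅
  x = 1: [0↦0, 1↦1, 2↦1, 3↦0, 4↦3]  zeros at y ∈ {0, 3}
  x = 2: [0↦1, 1↦0, 2↦3, 3↦0, 4↦1]  zeros at y ∈ {1, 3}
  x = 3: [0↦1, 1↦3, 2↦4, 3↦4, 4↦3]  zeros at y ∈ ∅
  x = 4: [0↦0, 1↦0, 2↦4, 3↦2, 4↦4]  zeros at y ∈ {0, 1}
Collecting zeros: affine points = {(1, 0), (1, 3), (2, 1), (2, 3), (4, 0), (4, 1)}.
Total count |C(F_5)_aff| = 6.


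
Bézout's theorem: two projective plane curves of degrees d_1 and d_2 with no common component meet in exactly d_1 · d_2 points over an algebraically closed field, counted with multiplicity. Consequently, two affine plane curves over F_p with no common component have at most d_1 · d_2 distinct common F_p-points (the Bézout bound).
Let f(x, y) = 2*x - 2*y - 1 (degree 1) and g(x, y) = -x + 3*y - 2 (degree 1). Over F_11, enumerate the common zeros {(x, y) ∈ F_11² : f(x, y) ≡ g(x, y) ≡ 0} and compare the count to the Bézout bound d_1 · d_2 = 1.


Common zeros: {(10, 4)}; count = 1; Bézout bound = 1.

deg(f) = 1, deg(g) = 1, so Bézout bound = 1.
Scan x ∈ F_11. For each x, list the y ∈ F_11 with f(x, y) ≡ 0 and those with g(x, y) ≡ 0 (mod 11); the common zeros in that column are the intersection.
  x = 0: f ≡ 0 at y ∈ {5}; g ≡ 0 at y ∈ {8}; common: ∅.
  x = 1: f ≡ 0 at y ∈ {6}; g ≡ 0 at y ∈ {1}; common: ∅.
  x = 2: f ≡ 0 at y ∈ {7}; g ≡ 0 at y ∈ {5}; common: ∅.
  x = 3: f ≡ 0 at y ∈ {8}; g ≡ 0 at y ∈ {9}; common: ∅.
  x = 4: f ≡ 0 at y ∈ {9}; g ≡ 0 at y ∈ {2}; common: ∅.
  x = 5: f ≡ 0 at y ∈ {10}; g ≡ 0 at y ∈ {6}; common: ∅.
  x = 6: f ≡ 0 at y ∈ {0}; g ≡ 0 at y ∈ {10}; common: ∅.
  x = 7: f ≡ 0 at y ∈ {1}; g ≡ 0 at y ∈ {3}; common: ∅.
  x = 8: f ≡ 0 at y ∈ {2}; g ≡ 0 at y ∈ {7}; common: ∅.
  x = 9: f ≡ 0 at y ∈ {3}; g ≡ 0 at y ∈ {0}; common: ∅.
  x = 10: f ≡ 0 at y ∈ {4}; g ≡ 0 at y ∈ {4}; common: {4}.
Collecting: common zeros = {(10, 4)}, so the count is 1.
Comparison with the Bézout bound: 1 ≤ 1 = deg(f)·deg(g), as expected for curves with no common component (the bound is attained).


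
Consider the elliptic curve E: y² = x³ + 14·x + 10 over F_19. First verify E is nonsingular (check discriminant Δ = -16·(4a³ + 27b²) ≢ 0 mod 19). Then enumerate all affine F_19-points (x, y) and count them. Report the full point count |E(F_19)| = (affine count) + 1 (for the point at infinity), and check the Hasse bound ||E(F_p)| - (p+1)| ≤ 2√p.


Affine points = {(1, 5), (1, 14), (4, 4), (4, 15), (6, 5), (6, 14), (8, 8), (8, 11), (12, 5), (12, 14), (14, 9), (14, 10), (15, 2), (15, 17), (16, 6), (16, 13)}; affine count = 16; |E(F_19)| = 17.

Discriminant check: Δ ∝ 4a³ + 27b² = 4·14³ + 27·10² = 4·2744 + 27·100 ≡ 15 (mod 19). Nonzero ⇒ E is nonsingular.
For each x ∈ F_19, compute rhs = x³ + 14·x + 10 mod 19, then count y ∈ F_19 with y² ≡ rhs.
  x = 0: rhs = 10, matching y values: none (0 points).
  x = 1: rhs = 6, matching y values: 5, 14 (2 points).
  x = 2: rhs = 8, matching y values: none (0 points).
  x = 3: rhs = 3, matching y values: none (0 points).
  x = 4: rhs = 16, matching y values: 4, 15 (2 points).
  x = 5: rhs = 15, matching y values: none (0 points).
  x = 6: rhs = 6, matching y values: 5, 14 (2 points).
  x = 7: rhs = 14, matching y values: none (0 points).
  x = 8: rhs = 7, matching y values: 8, 11 (2 points).
  x = 9: rhs = 10, matching y values: none (0 points).
  x = 10: rhs = 10, matching y values: none (0 points).
  x = 11: rhs = 13, matching y values: none (0 points).
  x = 12: rhs = 6, matching y values: 5, 14 (2 points).
  x = 13: rhs = 14, matching y values: none (0 points).
  x = 14: rhs = 5, matching y values: 9, 10 (2 points).
  x = 15: rhs = 4, matching y values: 2, 17 (2 points).
  x = 16: rhs = 17, matching y values: 6, 13 (2 points).
  x = 17: rhs = 12, matching y values: none (0 points).
  x = 18: rhs = 14, matching y values: none (0 points).
Total affine count: 16.
Full point count |E(F_19)| = 16 + 1 = 17.
Hasse bound: |17 − (19+1)| = |-3| = 3 ≤ 2√19 ≈ 8.7178 ✓.


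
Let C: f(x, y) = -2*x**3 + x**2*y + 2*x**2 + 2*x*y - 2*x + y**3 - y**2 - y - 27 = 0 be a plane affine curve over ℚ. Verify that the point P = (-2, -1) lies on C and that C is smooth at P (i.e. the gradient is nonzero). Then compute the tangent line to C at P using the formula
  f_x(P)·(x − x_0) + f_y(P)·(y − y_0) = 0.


Tangent line at P: -32*x + 4*y - 60 = 0.

Step 1: f(-2, -1) = 0, so P lies on C.
Step 2: partial derivatives
  f_x(x, y) = -6*x**2 + 2*x*y + 4*x + 2*y - 2, f_y(x, y) = x**2 + 2*x + 3*y**2 - 2*y - 1.
  f_x(P) = -32, f_y(P) = 4 (gradient nonzero, so P is smooth).
Step 3: tangent line at P: -32·(x − -2) + 4·(y − -1) = 0.
Expanding: -32*x + 4*y - 60 = 0.


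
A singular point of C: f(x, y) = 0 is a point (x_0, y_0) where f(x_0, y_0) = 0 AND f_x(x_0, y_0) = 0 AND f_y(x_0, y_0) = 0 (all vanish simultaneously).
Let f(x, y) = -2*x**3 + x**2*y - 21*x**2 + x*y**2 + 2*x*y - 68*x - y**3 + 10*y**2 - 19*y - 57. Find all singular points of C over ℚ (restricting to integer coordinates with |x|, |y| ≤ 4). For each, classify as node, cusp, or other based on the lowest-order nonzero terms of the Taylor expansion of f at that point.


Singular points: {(-3, 2)}; classification: node.

Compute partial derivatives:
  f_x = -6*x**2 + 2*x*y - 42*x + y**2 + 2*y - 68.
  f_y = x**2 + 2*x*y + 2*x - 3*y**2 + 20*y - 19.
Scan x_0 ∈ {−4, ..., 4}. For each x_0, f_y(x_0, y) is a polynomial in y; find its integer roots y ∈ {−4, ..., 4}, then test f_x and f at those candidates.
  x = -4: f_y(-4, y) = -3*y**2 + 12*y - 11; no integer root y with |y| ≤ 4.
  x = -3: f_y(-3, y) = -3*y**2 + 14*y - 16; vanishes at y ∈ {2}. (-3, 2): f_x = 0, f = 0 — SINGULAR.
  x = -2: f_y(-2, y) = -3*y**2 + 16*y - 19; no integer root y with |y| ≤ 4.
  x = -1: f_y(-1, y) = -3*y**2 + 18*y - 20; no integer root y with |y| ≤ 4.
  x = 0: f_y(0, y) = -3*y**2 + 20*y - 19; no integer root y with |y| ≤ 4.
  x = 1: f_y(1, y) = -3*y**2 + 22*y - 16; no integer root y with |y| ≤ 4.
  x = 2: f_y(2, y) = -3*y**2 + 24*y - 11; no integer root y with |y| ≤ 4.
  x = 3: f_y(3, y) = -3*y**2 + 26*y - 4; no integer root y with |y| ≤ 4.
  x = 4: f_y(4, y) = -3*y**2 + 28*y + 5; no integer root y with |y| ≤ 4.
Only singular point on the grid: (-3, 2).
Classify: substitute x = -3 + u, y = 2 + v and expand: f = -2*u**3 + u**2*v - u**2 + u*v**2 - v**3 + v**2.
No constant or linear terms (consistent with a singular point). Quadratic part: -u**2 + v**2. Cubic part: -2*u**3 + u**2*v + u*v**2 - v**3.
The quadratic part v**2 - u**2 = (v − u)(v + u) splits into two distinct linear factors, so there are two distinct tangent lines y − 2 = ±(x − -3) — this is a node (ordinary double point).
Classification: node.


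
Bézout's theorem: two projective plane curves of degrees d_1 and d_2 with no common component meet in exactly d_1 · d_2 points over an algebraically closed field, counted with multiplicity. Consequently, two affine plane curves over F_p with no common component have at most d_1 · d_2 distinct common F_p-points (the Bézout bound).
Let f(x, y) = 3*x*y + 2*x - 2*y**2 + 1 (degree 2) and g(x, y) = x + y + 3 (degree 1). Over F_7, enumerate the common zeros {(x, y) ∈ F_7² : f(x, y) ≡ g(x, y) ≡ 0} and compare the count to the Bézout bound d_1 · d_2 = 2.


Common zeros: {(3, 1)}; count = 1; Bézout bound = 2.

deg(f) = 2, deg(g) = 1, so Bézout bound = 2.
Scan x ∈ F_7. For each x, list the y ∈ F_7 with f(x, y) ≡ 0 and those with g(x, y) ≡ 0 (mod 7); the common zeros in that column are the intersection.
  x = 0: f ≡ 0 at y ∈ {2, 5}; g ≡ 0 at y ∈ {4}; common: ∅.
  x = 1: f ≡ 0 at y ∈ ∅; g ≡ 0 at y ∈ {3}; common: ∅.
  x = 2: f ≡ 0 at y ∈ ∅; g ≡ 0 at y ∈ {2}; common: ∅.
  x = 3: f ≡ 0 at y ∈ {0, 1}; g ≡ 0 at y ∈ {1}; common: {1}.
  x = 4: f ≡ 0 at y ∈ ∅; g ≡ 0 at y ∈ {0}; common: ∅.
  x = 5: f ≡ 0 at y ∈ ∅; g ≡ 0 at y ∈ {6}; common: ∅.
  x = 6: f ≡ 0 at y ∈ {3, 6}; g ≡ 0 at y ∈ {5}; common: ∅.
Collecting: common zeros = {(3, 1)}, so the count is 1.
Comparison with the Bézout bound: 1 ≤ 2 = deg(f)·deg(g), as expected for curves with no common component (the affine F_7-count falls short of the bound because intersections may lie at infinity, over extension fields, or carry multiplicity).


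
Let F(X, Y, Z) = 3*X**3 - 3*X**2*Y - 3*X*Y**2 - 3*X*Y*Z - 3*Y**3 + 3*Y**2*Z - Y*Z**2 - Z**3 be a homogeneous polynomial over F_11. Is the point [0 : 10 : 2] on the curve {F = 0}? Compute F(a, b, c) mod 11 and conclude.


F(0,10,2) ≡ 5 (mod 11); P is NOT on the curve.

Evaluate F(0, 10, 2) term-by-term (mod 11).
  3*X**3 ↦ 3·0·1·1 = 0
  -3*X**2*Y ↦ -3·0·10·1 = 0
  -3*X*Y**2 ↦ -3·0·100·1 = 0
  -3*X*Y*Z ↦ -3·0·10·2 = 0
  -3*Y**3 ↦ -3·1·1000·1 = -3000
  3*Y**2*Z ↦ 3·1·100·2 = 600
  -Y*Z**2 ↦ -1·1·10·4 = -40
  -Z**3 ↦ -1·1·1·8 = -8
Sum: F(0, 10, 2) = (0) + (0) + (0) + (0) + (-3000) + (600) + (-40) + (-8) = -2448.
Reducing mod 11: -2448 ≡ 5 (mod 11).
Since F(a, b, c) ≡ 5 ≠ 0 (mod 11), P does NOT lie on the curve.


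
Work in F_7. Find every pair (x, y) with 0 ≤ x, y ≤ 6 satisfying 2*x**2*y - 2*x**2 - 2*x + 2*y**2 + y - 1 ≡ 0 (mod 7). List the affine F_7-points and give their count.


Affine F_7-points: {(0, 4), (0, 6), (1, 1), (3, 2), (3, 6), (5, 2), (5, 4)}; count = 7.

For each of the 49 pairs (x, y) ∈ F_7², evaluate f(x, y) mod 7. Record the zeros.
  x = 0: [0↦6, 1↦2, 2↦2, 3↦6, 4↦0, 5↦5, 6↦0]  zeros at y ∈ {4, 6}
  x = 1: [0↦2, 1↦0, 2↦2, 3↦1, 4↦4, 5↦4, 6↦1]  zeros at y ∈ {1}
  x = 2: [0↦1, 1↦5, 2↦6, 3↦4, 4↦6, 5↦5, 6↦1]  zeros at y ∈ ∅
  x = 3: [0↦3, 1↦3, 2↦0, 3↦1, 4↦6, 5↦1, 6↦0]  zeros at y ∈ {2, 6}
  x = 4: [0↦1, 1↦1, 2↦5, 3↦6, 4↦4, 5↦6, 6↦5]  zeros at y ∈ ∅
  x = 5: [0↦2, 1↦6, 2↦0, 3↦5, 4↦0, 5↦6, 6↦2]  zeros at y ∈ {2, 4}
  x = 6: [0↦6, 1↦4, 2↦6, 3↦5, 4↦1, 5↦1, 6↦5]  zeros at y ∈ ∅
Collecting zeros: affine points = {(0, 4), (0, 6), (1, 1), (3, 2), (3, 6), (5, 2), (5, 4)}.
Total count |C(F_7)_aff| = 7.


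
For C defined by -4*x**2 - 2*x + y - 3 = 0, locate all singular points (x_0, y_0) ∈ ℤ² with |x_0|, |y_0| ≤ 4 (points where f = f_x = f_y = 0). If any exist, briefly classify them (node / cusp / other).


No singular points in the scanned grid; C is smooth there.

Compute partial derivatives:
  f_x = -8*x - 2.
  f_y = 1.
f_y = 1 is a nonzero constant, so f_y never vanishes: no point (x, y) can satisfy f = f_x = f_y = 0. In particular no (x, y) ∈ {−4, ..., 4}² is singular; the curve is smooth.


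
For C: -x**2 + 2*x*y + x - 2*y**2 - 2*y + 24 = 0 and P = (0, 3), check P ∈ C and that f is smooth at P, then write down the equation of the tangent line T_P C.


Tangent line at P: 7*x - 14*y + 42 = 0.

Step 1: f(0, 3) = 0, so P lies on C.
Step 2: partial derivatives
  f_x(x, y) = -2*x + 2*y + 1, f_y(x, y) = 2*x - 4*y - 2.
  f_x(P) = 7, f_y(P) = -14 (gradient nonzero, so P is smooth).
Step 3: tangent line at P: 7·(x − 0) + -14·(y − 3) = 0.
Expanding: 7*x - 14*y + 42 = 0.


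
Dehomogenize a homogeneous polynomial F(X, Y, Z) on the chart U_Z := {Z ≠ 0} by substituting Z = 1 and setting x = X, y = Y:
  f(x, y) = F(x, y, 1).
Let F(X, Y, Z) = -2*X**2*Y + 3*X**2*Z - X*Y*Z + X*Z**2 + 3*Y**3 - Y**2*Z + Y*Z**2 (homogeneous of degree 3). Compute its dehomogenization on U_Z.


f(x, y) = -2*x**2*y + 3*x**2 - x*y + x + 3*y**3 - y**2 + y

On U_Z we set Z = 1. Each monomial c·X^i·Y^j·Z^k in F becomes c·x^i·y^j·1^k = c·x^i·y^j.
Substituting Z = 1: F(X, Y, 1) = -2*x**2*y + 3*x**2 - x*y + x + 3*y**3 - y**2 + y.
Note: deg(f) ≤ deg(F) = 3; strict inequality happens when F is divisible by Z (lost terms).


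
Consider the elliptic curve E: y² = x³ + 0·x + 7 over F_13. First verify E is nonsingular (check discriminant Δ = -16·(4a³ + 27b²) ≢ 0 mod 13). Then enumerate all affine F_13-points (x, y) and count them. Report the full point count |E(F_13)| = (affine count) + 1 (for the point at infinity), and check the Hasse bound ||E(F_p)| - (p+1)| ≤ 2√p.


Affine points = {(7, 5), (7, 8), (8, 5), (8, 8), (11, 5), (11, 8)}; affine count = 6; |E(F_13)| = 7.

Discriminant check: Δ ∝ 4a³ + 27b² = 4·0³ + 27·7² = 4·0 + 27·49 ≡ 10 (mod 13). Nonzero ⇒ E is nonsingular.
For each x ∈ F_13, compute rhs = x³ + 0·x + 7 mod 13, then count y ∈ F_13 with y² ≡ rhs.
  x = 0: rhs = 7, matching y values: none (0 points).
  x = 1: rhs = 8, matching y values: none (0 points).
  x = 2: rhs = 2, matching y values: none (0 points).
  x = 3: rhs = 8, matching y values: none (0 points).
  x = 4: rhs = 6, matching y values: none (0 points).
  x = 5: rhs = 2, matching y values: none (0 points).
  x = 6: rhs = 2, matching y values: none (0 points).
  x = 7: rhs = 12, matching y values: 5, 8 (2 points).
  x = 8: rhs = 12, matching y values: 5, 8 (2 points).
  x = 9: rhs = 8, matching y values: none (0 points).
  x = 10: rhs = 6, matching y values: none (0 points).
  x = 11: rhs = 12, matching y values: 5, 8 (2 points).
  x = 12: rhs = 6, matching y values: none (0 points).
Total affine count: 6.
Full point count |E(F_13)| = 6 + 1 = 7.
Hasse bound: |7 − (13+1)| = |-7| = 7 ≤ 2√13 ≈ 7.2111 ✓.


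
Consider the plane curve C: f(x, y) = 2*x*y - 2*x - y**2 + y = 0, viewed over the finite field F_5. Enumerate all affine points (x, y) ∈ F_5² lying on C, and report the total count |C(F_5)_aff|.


Affine F_5-points: {(0, 0), (0, 1), (1, 1), (1, 2), (2, 1), (2, 4), (3, 1), (4, 1), (4, 3)}; count = 9.

For each of the 25 pairs (x, y) ∈ F_5², evaluate f(x, y) mod 5. Record the zeros.
  x = 0: [0↦0, 1↦0, 2↦3, 3↦4, 4↦3]  zeros at y ∈ {0, 1}
  x = 1: [0↦3, 1↦0, 2↦0, 3↦3, 4↦4]  zeros at y ∈ {1, 2}
  x = 2: [0↦1, 1↦0, 2↦2, 3↦2, 4↦0]  zeros at y ∈ {1, 4}
  x = 3: [0↦4, 1↦0, 2↦4, 3↦1, 4↦1]  zeros at y ∈ {1}
  x = 4: [0↦2, 1↦0, 2↦1, 3↦0, 4↦2]  zeros at y ∈ {1, 3}
Collecting zeros: affine points = {(0, 0), (0, 1), (1, 1), (1, 2), (2, 1), (2, 4), (3, 1), (4, 1), (4, 3)}.
Total count |C(F_5)_aff| = 9.


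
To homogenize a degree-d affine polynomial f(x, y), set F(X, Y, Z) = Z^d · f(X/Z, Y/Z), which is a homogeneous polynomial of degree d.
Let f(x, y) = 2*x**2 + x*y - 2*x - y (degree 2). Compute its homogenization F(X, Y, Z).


F(X, Y, Z) = 2*X**2 + X*Y - 2*X*Z - Y*Z

deg(f) = 2.
Substitute x = X/Z, y = Y/Z into f, then multiply by Z^2.
  monomial 2·x^2·y^0 ↦ 2·X^2·Y^0·Z^0.
  monomial 1·x^1·y^1 ↦ 1·X^1·Y^1·Z^0.
  monomial -2·x^1·y^0 ↦ -2·X^1·Y^0·Z^1.
  monomial -1·x^0·y^1 ↦ -1·X^0·Y^1·Z^1.
Collecting: F(X, Y, Z) = 2*X**2 + X*Y - 2*X*Z - Y*Z.


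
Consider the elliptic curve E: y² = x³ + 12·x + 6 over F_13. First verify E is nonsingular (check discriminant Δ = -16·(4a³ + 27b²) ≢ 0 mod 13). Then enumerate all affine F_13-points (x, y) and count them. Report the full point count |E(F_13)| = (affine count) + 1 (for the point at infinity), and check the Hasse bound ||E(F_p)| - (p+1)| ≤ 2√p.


Affine points = {(2, 5), (2, 8), (3, 2), (3, 11), (4, 1), (4, 12), (5, 3), (5, 10), (7, 2), (7, 11), (8, 4), (8, 9), (11, 0)}; affine count = 13; |E(F_13)| = 14.

Discriminant check: Δ ∝ 4a³ + 27b² = 4·12³ + 27·6² = 4·1728 + 27·36 ≡ 6 (mod 13). Nonzero ⇒ E is nonsingular.
For each x ∈ F_13, compute rhs = x³ + 12·x + 6 mod 13, then count y ∈ F_13 with y² ≡ rhs.
  x = 0: rhs = 6, matching y values: none (0 points).
  x = 1: rhs = 6, matching y values: none (0 points).
  x = 2: rhs = 12, matching y values: 5, 8 (2 points).
  x = 3: rhs = 4, matching y values: 2, 11 (2 points).
  x = 4: rhs = 1, matching y values: 1, 12 (2 points).
  x = 5: rhs = 9, matching y values: 3, 10 (2 points).
  x = 6: rhs = 8, matching y values: none (0 points).
  x = 7: rhs = 4, matching y values: 2, 11 (2 points).
  x = 8: rhs = 3, matching y values: 4, 9 (2 points).
  x = 9: rhs = 11, matching y values: none (0 points).
  x = 10: rhs = 8, matching y values: none (0 points).
  x = 11: rhs = 0, matching y values: 0 (1 points).
  x = 12: rhs = 6, matching y values: none (0 points).
Total affine count: 13.
Full point count |E(F_13)| = 13 + 1 = 14.
Hasse bound: |14 − (13+1)| = |0| = 0 ≤ 2√13 ≈ 7.2111 ✓.


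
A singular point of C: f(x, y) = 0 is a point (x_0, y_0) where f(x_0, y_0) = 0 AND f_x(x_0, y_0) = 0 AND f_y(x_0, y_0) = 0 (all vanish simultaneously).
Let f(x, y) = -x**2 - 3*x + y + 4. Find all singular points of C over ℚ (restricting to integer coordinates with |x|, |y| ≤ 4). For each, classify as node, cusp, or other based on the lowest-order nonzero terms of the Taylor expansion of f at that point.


No singular points in the scanned grid; C is smooth there.

Compute partial derivatives:
  f_x = -2*x - 3.
  f_y = 1.
f_y = 1 is a nonzero constant, so f_y never vanishes: no point (x, y) can satisfy f = f_x = f_y = 0. In particular no (x, y) ∈ {−4, ..., 4}² is singular; the curve is smooth.


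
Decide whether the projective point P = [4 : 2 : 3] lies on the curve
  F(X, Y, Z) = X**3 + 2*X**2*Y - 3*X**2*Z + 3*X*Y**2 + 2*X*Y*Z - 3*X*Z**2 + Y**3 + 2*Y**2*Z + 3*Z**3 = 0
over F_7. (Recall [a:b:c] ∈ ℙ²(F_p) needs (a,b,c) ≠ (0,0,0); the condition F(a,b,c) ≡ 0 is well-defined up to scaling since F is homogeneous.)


F(4,2,3) ≡ 1 (mod 7); P is NOT on the curve.

Evaluate F(4, 2, 3) term-by-term (mod 7).
  X**3 ↦ 1·64·1·1 = 64
  2*X**2*Y ↦ 2·16·2·1 = 64
  -3*X**2*Z ↦ -3·16·1·3 = -144
  3*X*Y**2 ↦ 3·4·4·1 = 48
  2*X*Y*Z ↦ 2·4·2·3 = 48
  -3*X*Z**2 ↦ -3·4·1·9 = -108
  Y**3 ↦ 1·1·8·1 = 8
  2*Y**2*Z ↦ 2·1·4·3 = 24
  3*Z**3 ↦ 3·1·1·27 = 81
Sum: F(4, 2, 3) = (64) + (64) + (-144) + (48) + (48) + (-108) + (8) + (24) + (81) = 85.
Reducing mod 7: 85 ≡ 1 (mod 7).
Since F(a, b, c) ≡ 1 ≠ 0 (mod 7), P does NOT lie on the curve.


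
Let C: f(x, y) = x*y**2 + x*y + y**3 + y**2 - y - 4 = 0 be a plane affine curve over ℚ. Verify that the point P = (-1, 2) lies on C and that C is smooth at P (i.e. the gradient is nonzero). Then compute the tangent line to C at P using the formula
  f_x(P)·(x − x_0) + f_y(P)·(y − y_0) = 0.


Tangent line at P: 6*x + 10*y - 14 = 0.

Step 1: f(-1, 2) = 0, so P lies on C.
Step 2: partial derivatives
  f_x(x, y) = y**2 + y, f_y(x, y) = 2*x*y + x + 3*y**2 + 2*y - 1.
  f_x(P) = 6, f_y(P) = 10 (gradient nonzero, so P is smooth).
Step 3: tangent line at P: 6·(x − -1) + 10·(y − 2) = 0.
Expanding: 6*x + 10*y - 14 = 0.


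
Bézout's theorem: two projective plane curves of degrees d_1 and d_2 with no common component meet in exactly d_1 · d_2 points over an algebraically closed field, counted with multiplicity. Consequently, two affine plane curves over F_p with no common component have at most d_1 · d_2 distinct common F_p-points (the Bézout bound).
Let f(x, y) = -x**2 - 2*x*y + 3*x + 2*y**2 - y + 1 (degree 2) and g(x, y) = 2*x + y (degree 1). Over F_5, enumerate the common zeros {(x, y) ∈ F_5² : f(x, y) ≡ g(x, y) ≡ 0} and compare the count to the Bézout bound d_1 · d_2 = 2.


Common zeros: {(2, 1), (3, 4)}; count = 2; Bézout bound = 2.

deg(f) = 2, deg(g) = 1, so Bézout bound = 2.
Scan x ∈ F_5. For each x, list the y ∈ F_5 with f(x, y) ≡ 0 and those with g(x, y) ≡ 0 (mod 5); the common zeros in that column are the intersection.
  x = 0: f ≡ 0 at y ∈ ∅; g ≡ 0 at y ∈ {0}; common: ∅.
  x = 1: f ≡ 0 at y ∈ {2}; g ≡ 0 at y ∈ {3}; common: ∅.
  x = 2: f ≡ 0 at y ∈ {1, 4}; g ≡ 0 at y ∈ {1}; common: {1}.
  x = 3: f ≡ 0 at y ∈ {2, 4}; g ≡ 0 at y ∈ {4}; common: {4}.
  x = 4: f ≡ 0 at y ∈ {1}; g ≡ 0 at y ∈ {2}; common: ∅.
Collecting: common zeros = {(2, 1), (3, 4)}, so the count is 2.
Comparison with the Bézout bound: 2 ≤ 2 = deg(f)·deg(g), as expected for curves with no common component (the bound is attained).


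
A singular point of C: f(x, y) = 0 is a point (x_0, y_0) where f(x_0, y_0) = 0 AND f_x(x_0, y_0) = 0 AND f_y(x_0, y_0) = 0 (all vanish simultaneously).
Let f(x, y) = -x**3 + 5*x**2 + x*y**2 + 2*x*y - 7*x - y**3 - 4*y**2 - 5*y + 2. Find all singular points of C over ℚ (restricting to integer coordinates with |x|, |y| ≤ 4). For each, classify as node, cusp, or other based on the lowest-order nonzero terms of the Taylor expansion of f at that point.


Singular points: {(2, -1)}; classification: node.

Compute partial derivatives:
  f_x = -3*x**2 + 10*x + y**2 + 2*y - 7.
  f_y = 2*x*y + 2*x - 3*y**2 - 8*y - 5.
Scan x_0 ∈ {−4, ..., 4}. For each x_0, f_y(x_0, y) is a polynomial in y; find its integer roots y ∈ {−4, ..., 4}, then test f_x and f at those candidates.
  x = -4: f_y(-4, y) = -3*y**2 - 16*y - 13; vanishes at y ∈ {-1}. (-4, -1): f_x = -96 ≠ 0.
  x = -3: f_y(-3, y) = -3*y**2 - 14*y - 11; vanishes at y ∈ {-1}. (-3, -1): f_x = -65 ≠ 0.
  x = -2: f_y(-2, y) = -3*y**2 - 12*y - 9; vanishes at y ∈ {-3, -1}. (-2, -3): f_x = -36 ≠ 0; (-2, -1): f_x = -40 ≠ 0.
  x = -1: f_y(-1, y) = -3*y**2 - 10*y - 7; vanishes at y ∈ {-1}. (-1, -1): f_x = -21 ≠ 0.
  x = 0: f_y(0, y) = -3*y**2 - 8*y - 5; vanishes at y ∈ {-1}. (0, -1): f_x = -8 ≠ 0.
  x = 1: f_y(1, y) = -3*y**2 - 6*y - 3; vanishes at y ∈ {-1}. (1, -1): f_x = -1 ≠ 0.
  x = 2: f_y(2, y) = -3*y**2 - 4*y - 1; vanishes at y ∈ {-1}. (2, -1): f_x = 0, f = 0 — SINGULAR.
  x = 3: f_y(3, y) = -3*y**2 - 2*y + 1; vanishes at y ∈ {-1}. (3, -1): f_x = -5 ≠ 0.
  x = 4: f_y(4, y) = 3 - 3*y**2; vanishes at y ∈ {-1, 1}. (4, -1): f_x = -16 ≠ 0; (4, 1): f_x = -12 ≠ 0.
Only singular point on the grid: (2, -1).
Classify: substitute x = 2 + u, y = -1 + v and expand: f = -u**3 - u**2 + u*v**2 - v**3 + v**2.
No constant or linear terms (consistent with a singular point). Quadratic part: -u**2 + v**2. Cubic part: -u**3 + u*v**2 - v**3.
The quadratic part v**2 - u**2 = (v − u)(v + u) splits into two distinct linear factors, so there are two distinct tangent lines y − -1 = ±(x − 2) — this is a node (ordinary double point).
Classification: node.


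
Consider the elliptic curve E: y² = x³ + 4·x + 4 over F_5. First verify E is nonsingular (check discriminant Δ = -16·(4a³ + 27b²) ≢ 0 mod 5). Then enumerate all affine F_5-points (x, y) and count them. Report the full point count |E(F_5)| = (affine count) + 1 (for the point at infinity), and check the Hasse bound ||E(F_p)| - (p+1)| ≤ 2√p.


Affine points = {(0, 2), (0, 3), (1, 2), (1, 3), (2, 0), (4, 2), (4, 3)}; affine count = 7; |E(F_5)| = 8.

Discriminant check: Δ ∝ 4a³ + 27b² = 4·4³ + 27·4² = 4·64 + 27·16 ≡ 3 (mod 5). Nonzero ⇒ E is nonsingular.
For each x ∈ F_5, compute rhs = x³ + 4·x + 4 mod 5, then count y ∈ F_5 with y² ≡ rhs.
  x = 0: rhs = 4, matching y values: 2, 3 (2 points).
  x = 1: rhs = 4, matching y values: 2, 3 (2 points).
  x = 2: rhs = 0, matching y values: 0 (1 points).
  x = 3: rhs = 3, matching y values: none (0 points).
  x = 4: rhs = 4, matching y values: 2, 3 (2 points).
Total affine count: 7.
Full point count |E(F_5)| = 7 + 1 = 8.
Hasse bound: |8 − (5+1)| = |2| = 2 ≤ 2√5 ≈ 4.4721 ✓.


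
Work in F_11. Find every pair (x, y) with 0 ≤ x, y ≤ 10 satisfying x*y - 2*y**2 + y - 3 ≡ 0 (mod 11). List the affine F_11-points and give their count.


Affine F_11-points: {(3, 5), (3, 8), (4, 1), (4, 7), (5, 4), (5, 10), (6, 3), (6, 6), (10, 2), (10, 9)}; count = 10.

For each of the 121 pairs (x, y) ∈ F_11², evaluate f(x, y) mod 11. Record the zeros.
  x = 0: [0↦8, 1↦7, 2↦2, 3↦4, 4↦2, 5↦7, 6↦8, 7↦5, 8↦9, 9↦9, 10↦5]  zeros at y ∈ ∅
  x = 1: [0↦8, 1↦8, 2↦4, 3↦7, 4↦6, 5↦1, 6↦3, 7↦1, 8↦6, 9↦7, 10↦4]  zeros at y ∈ ∅
  x = 2: [0↦8, 1↦9, 2↦6, 3↦10, 4↦10, 5↦6, 6↦9, 7↦8, 8↦3, 9↦5, 10↦3]  zeros at y ∈ ∅
  x = 3: [0↦8, 1↦10, 2↦8, 3↦2, 4↦3, 5↦0, 6↦4, 7↦4, 8↦0, 9↦3, 10↦2]  zeros at y ∈ {5, 8}
  x = 4: [0↦8, 1↦0, 2↦10, 3↦5, 4↦7, 5↦5, 6↦10, 7↦0, 8↦8, 9↦1, 10↦1]  zeros at y ∈ {1, 7}
  x = 5: [0↦8, 1↦1, 2↦1, 3↦8, 4↦0, 5↦10, 6↦5, 7↦7, 8↦5, 9↦10, 10↦0]  zeros at y ∈ {4, 10}
  x = 6: [0↦8, 1↦2, 2↦3, 3↦0, 4↦4, 5↦4, 6↦0, 7↦3, 8↦2, 9↦8, 10↦10]  zeros at y ∈ {3, 6}
  x = 7: [0↦8, 1↦3, 2↦5, 3↦3, 4↦8, 5↦9, 6↦6, 7↦10, 8↦10, 9↦6, 10↦9]  zeros at y ∈ ∅
  x = 8: [0↦8, 1↦4, 2↦7, 3↦6, 4↦1, 5↦3, 6↦1, 7↦6, 8↦7, 9↦4, 10↦8]  zeros at y ∈ ∅
  x = 9: [0↦8, 1↦5, 2↦9, 3↦9, 4↦5, 5↦8, 6↦7, 7↦2, 8↦4, 9↦2, 10↦7]  zeros at y ∈ ∅
  x = 10: [0↦8, 1↦6, 2↦0, 3↦1, 4↦9, 5↦2, 6↦2, 7↦9, 8↦1, 9↦0, 10↦6]  zeros at y ∈ {2, 9}
Collecting zeros: affine points = {(3, 5), (3, 8), (4, 1), (4, 7), (5, 4), (5, 10), (6, 3), (6, 6), (10, 2), (10, 9)}.
Total count |C(F_11)_aff| = 10.


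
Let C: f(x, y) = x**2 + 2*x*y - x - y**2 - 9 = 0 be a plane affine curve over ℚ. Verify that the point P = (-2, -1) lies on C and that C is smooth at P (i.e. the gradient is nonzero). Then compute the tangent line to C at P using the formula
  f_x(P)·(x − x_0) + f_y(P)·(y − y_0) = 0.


Tangent line at P: -7*x - 2*y - 16 = 0.

Step 1: f(-2, -1) = 0, so P lies on C.
Step 2: partial derivatives
  f_x(x, y) = 2*x + 2*y - 1, f_y(x, y) = 2*x - 2*y.
  f_x(P) = -7, f_y(P) = -2 (gradient nonzero, so P is smooth).
Step 3: tangent line at P: -7·(x − -2) + -2·(y − -1) = 0.
Expanding: -7*x - 2*y - 16 = 0.


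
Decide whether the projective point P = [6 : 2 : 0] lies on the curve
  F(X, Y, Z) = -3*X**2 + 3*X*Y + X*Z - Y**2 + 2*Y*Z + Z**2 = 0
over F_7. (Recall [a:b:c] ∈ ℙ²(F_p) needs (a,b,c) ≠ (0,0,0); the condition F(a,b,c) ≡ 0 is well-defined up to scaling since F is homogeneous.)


F(6,2,0) ≡ 1 (mod 7); P is NOT on the curve.

Evaluate F(6, 2, 0) term-by-term (mod 7).
  -3*X**2 ↦ -3·36·1·1 = -108
  3*X*Y ↦ 3·6·2·1 = 36
  X*Z ↦ 1·6·1·0 = 0
  -Y**2 ↦ -1·1·4·1 = -4
  2*Y*Z ↦ 2·1·2·0 = 0
  Z**2 ↦ 1·1·1·0 = 0
Sum: F(6, 2, 0) = (-108) + (36) + (0) + (-4) + (0) + (0) = -76.
Reducing mod 7: -76 ≡ 1 (mod 7).
Since F(a, b, c) ≡ 1 ≠ 0 (mod 7), P does NOT lie on the curve.


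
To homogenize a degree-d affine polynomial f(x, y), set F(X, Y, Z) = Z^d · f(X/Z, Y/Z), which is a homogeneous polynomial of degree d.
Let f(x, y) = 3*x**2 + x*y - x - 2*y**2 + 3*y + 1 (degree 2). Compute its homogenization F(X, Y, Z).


F(X, Y, Z) = 3*X**2 + X*Y - X*Z - 2*Y**2 + 3*Y*Z + Z**2

deg(f) = 2.
Substitute x = X/Z, y = Y/Z into f, then multiply by Z^2.
  monomial 3·x^2·y^0 ↦ 3·X^2·Y^0·Z^0.
  monomial 1·x^1·y^1 ↦ 1·X^1·Y^1·Z^0.
  monomial -1·x^1·y^0 ↦ -1·X^1·Y^0·Z^1.
  monomial -2·x^0·y^2 ↦ -2·X^0·Y^2·Z^0.
  monomial 3·x^0·y^1 ↦ 3·X^0·Y^1·Z^1.
  monomial 1·x^0·y^0 ↦ 1·X^0·Y^0·Z^2.
Collecting: F(X, Y, Z) = 3*X**2 + X*Y - X*Z - 2*Y**2 + 3*Y*Z + Z**2.


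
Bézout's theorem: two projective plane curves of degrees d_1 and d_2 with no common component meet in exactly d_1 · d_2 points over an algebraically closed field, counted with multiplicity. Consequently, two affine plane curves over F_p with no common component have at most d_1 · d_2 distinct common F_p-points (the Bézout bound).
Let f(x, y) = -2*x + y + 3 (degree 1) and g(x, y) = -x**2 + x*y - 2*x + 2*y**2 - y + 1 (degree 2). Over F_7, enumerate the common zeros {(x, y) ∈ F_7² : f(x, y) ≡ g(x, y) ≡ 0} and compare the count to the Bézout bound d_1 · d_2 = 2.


Common zeros: {(1, 6), (4, 5)}; count = 2; Bézout bound = 2.

deg(f) = 1, deg(g) = 2, so Bézout bound = 2.
Scan x ∈ F_7. For each x, list the y ∈ F_7 with f(x, y) ≡ 0 and those with g(x, y) ≡ 0 (mod 7); the common zeros in that column are the intersection.
  x = 0: f ≡ 0 at y ∈ {4}; g ≡ 0 at y ∈ {2}; common: ∅.
  x = 1: f ≡ 0 at y ∈ {6}; g ≡ 0 at y ∈ {1, 6}; common: {6}.
  x = 2: f ≡ 0 at y ∈ {1}; g ≡ 0 at y ∈ {0, 3}; common: ∅.
  x = 3: f ≡ 0 at y ∈ {3}; g ≡ 0 at y ∈ {0, 6}; common: ∅.
  x = 4: f ≡ 0 at y ∈ {5}; g ≡ 0 at y ∈ {4, 5}; common: {5}.
  x = 5: f ≡ 0 at y ∈ {0}; g ≡ 0 at y ∈ {1, 4}; common: ∅.
  x = 6: f ≡ 0 at y ∈ {2}; g ≡ 0 at y ∈ {3, 5}; common: ∅.
Collecting: common zeros = {(1, 6), (4, 5)}, so the count is 2.
Comparison with the Bézout bound: 2 ≤ 2 = deg(f)·deg(g), as expected for curves with no common component (the bound is attained).


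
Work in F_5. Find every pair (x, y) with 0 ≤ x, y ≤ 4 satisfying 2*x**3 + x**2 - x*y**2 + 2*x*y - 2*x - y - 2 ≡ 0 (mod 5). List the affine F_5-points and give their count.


Affine F_5-points: {(0, 3), (2, 1), (2, 3), (3, 0)}; count = 4.

For each of the 25 pairs (x, y) ∈ F_5², evaluate f(x, y) mod 5. Record the zeros.
  x = 0: [0↦3, 1↦2, 2↦1, 3↦0, 4↦4]  zeros at y ∈ {3}
  x = 1: [0↦4, 1↦4, 2↦2, 3↦3, 4↦2]  zeros at y ∈ ∅
  x = 2: [0↦4, 1↦0, 2↦2, 3↦0, 4↦4]  zeros at y ∈ {1, 3}
  x = 3: [0↦0, 1↦2, 2↦3, 3↦3, 4↦2]  zeros at y ∈ {0}
  x = 4: [0↦4, 1↦2, 2↦2, 3↦4, 4↦3]  zeros at y ∈ ∅
Collecting zeros: affine points = {(0, 3), (2, 1), (2, 3), (3, 0)}.
Total count |C(F_5)_aff| = 4.


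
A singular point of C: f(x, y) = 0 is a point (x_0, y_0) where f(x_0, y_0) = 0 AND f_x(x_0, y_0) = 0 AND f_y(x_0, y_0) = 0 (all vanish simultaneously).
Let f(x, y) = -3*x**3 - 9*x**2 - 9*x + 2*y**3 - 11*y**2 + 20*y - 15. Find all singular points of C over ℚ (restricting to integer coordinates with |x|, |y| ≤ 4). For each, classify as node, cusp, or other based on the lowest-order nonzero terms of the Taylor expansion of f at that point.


Singular points: {(-1, 2)}; classification: cusp.

Compute partial derivatives:
  f_x = -9*x**2 - 18*x - 9.
  f_y = 6*y**2 - 22*y + 20.
Scan x_0 ∈ {−4, ..., 4}. For each x_0, f_y(x_0, y) is a polynomial in y; find its integer roots y ∈ {−4, ..., 4}, then test f_x and f at those candidates.
  x = -4: f_y(-4, y) = 6*y**2 - 22*y + 20; vanishes at y ∈ {2}. (-4, 2): f_x = -81 ≠ 0.
  x = -3: f_y(-3, y) = 6*y**2 - 22*y + 20; vanishes at y ∈ {2}. (-3, 2): f_x = -36 ≠ 0.
  x = -2: f_y(-2, y) = 6*y**2 - 22*y + 20; vanishes at y ∈ {2}. (-2, 2): f_x = -9 ≠ 0.
  x = -1: f_y(-1, y) = 6*y**2 - 22*y + 20; vanishes at y ∈ {2}. (-1, 2): f_x = 0, f = 0 — SINGULAR.
  x = 0: f_y(0, y) = 6*y**2 - 22*y + 20; vanishes at y ∈ {2}. (0, 2): f_x = -9 ≠ 0.
  x = 1: f_y(1, y) = 6*y**2 - 22*y + 20; vanishes at y ∈ {2}. (1, 2): f_x = -36 ≠ 0.
  x = 2: f_y(2, y) = 6*y**2 - 22*y + 20; vanishes at y ∈ {2}. (2, 2): f_x = -81 ≠ 0.
  x = 3: f_y(3, y) = 6*y**2 - 22*y + 20; vanishes at y ∈ {2}. (3, 2): f_x = -144 ≠ 0.
  x = 4: f_y(4, y) = 6*y**2 - 22*y + 20; vanishes at y ∈ {2}. (4, 2): f_x = -225 ≠ 0.
Only singular point on the grid: (-1, 2).
Classify: substitute x = -1 + u, y = 2 + v and expand: f = -3*u**3 + 2*v**3 + v**2.
No constant or linear terms (consistent with a singular point). Quadratic part: v**2. Cubic part: -3*u**3 + 2*v**3.
The quadratic part v**2 is a perfect square, so there is a single (double) tangent line v = 0, i.e. y = 2. Restricting the cubic part to that line (v = 0) leaves -3*u**3 ≠ 0, so f is not divisible by v and the branch is v² ≈ 3*u**3 to lowest order — this is a cusp.
Classification: cusp.


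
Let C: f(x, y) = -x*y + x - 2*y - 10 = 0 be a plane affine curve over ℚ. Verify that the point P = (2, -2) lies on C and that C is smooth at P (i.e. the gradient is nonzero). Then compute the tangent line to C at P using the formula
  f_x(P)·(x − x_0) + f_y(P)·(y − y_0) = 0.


Tangent line at P: 3*x - 4*y - 14 = 0.

Step 1: f(2, -2) = 0, so P lies on C.
Step 2: partial derivatives
  f_x(x, y) = 1 - y, f_y(x, y) = -x - 2.
  f_x(P) = 3, f_y(P) = -4 (gradient nonzero, so P is smooth).
Step 3: tangent line at P: 3·(x − 2) + -4·(y − -2) = 0.
Expanding: 3*x - 4*y - 14 = 0.


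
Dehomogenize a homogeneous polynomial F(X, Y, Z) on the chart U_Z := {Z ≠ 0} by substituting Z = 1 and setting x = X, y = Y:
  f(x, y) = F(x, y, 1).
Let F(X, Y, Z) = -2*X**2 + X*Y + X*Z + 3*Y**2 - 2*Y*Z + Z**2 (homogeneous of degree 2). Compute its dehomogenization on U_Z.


f(x, y) = -2*x**2 + x*y + x + 3*y**2 - 2*y + 1

On U_Z we set Z = 1. Each monomial c·X^i·Y^j·Z^k in F becomes c·x^i·y^j·1^k = c·x^i·y^j.
Substituting Z = 1: F(X, Y, 1) = -2*x**2 + x*y + x + 3*y**2 - 2*y + 1.
Note: deg(f) ≤ deg(F) = 2; strict inequality happens when F is divisible by Z (lost terms).


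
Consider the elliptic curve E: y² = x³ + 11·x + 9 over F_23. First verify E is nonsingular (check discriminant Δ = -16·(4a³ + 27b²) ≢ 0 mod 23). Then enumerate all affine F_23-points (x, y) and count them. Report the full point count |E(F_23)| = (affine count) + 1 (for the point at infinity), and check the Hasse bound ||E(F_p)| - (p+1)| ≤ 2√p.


Affine points = {(0, 3), (0, 20), (2, 4), (2, 19), (3, 0), (4, 5), (4, 18), (9, 3), (9, 20), (11, 9), (11, 14), (12, 11), (12, 12), (13, 7), (13, 16), (14, 3), (14, 20), (16, 7), (16, 16), (17, 7), (17, 16), (18, 6), (18, 17), (19, 4), (19, 19), (20, 8), (20, 15), (21, 5), (21, 18)}; affine count = 29; |E(F_23)| = 30.

Discriminant check: Δ ∝ 4a³ + 27b² = 4·11³ + 27·9² = 4·1331 + 27·81 ≡ 13 (mod 23). Nonzero ⇒ E is nonsingular.
For each x ∈ F_23, compute rhs = x³ + 11·x + 9 mod 23, then count y ∈ F_23 with y² ≡ rhs.
  x = 0: rhs = 9, matching y values: 3, 20 (2 points).
  x = 1: rhs = 21, matching y values: none (0 points).
  x = 2: rhs = 16, matching y values: 4, 19 (2 points).
  x = 3: rhs = 0, matching y values: 0 (1 points).
  x = 4: rhs = 2, matching y values: 5, 18 (2 points).
  x = 5: rhs = 5, matching y values: none (0 points).
  x = 6: rhs = 15, matching y values: none (0 points).
  x = 7: rhs = 15, matching y values: none (0 points).
  x = 8: rhs = 11, matching y values: none (0 points).
  x = 9: rhs = 9, matching y values: 3, 20 (2 points).
  x = 10: rhs = 15, matching y values: none (0 points).
  x = 11: rhs = 12, matching y values: 9, 14 (2 points).
  x = 12: rhs = 6, matching y values: 11, 12 (2 points).
  x = 13: rhs = 3, matching y values: 7, 16 (2 points).
  x = 14: rhs = 9, matching y values: 3, 20 (2 points).
  x = 15: rhs = 7, matching y values: none (0 points).
  x = 16: rhs = 3, matching y values: 7, 16 (2 points).
  x = 17: rhs = 3, matching y values: 7, 16 (2 points).
  x = 18: rhs = 13, matching y values: 6, 17 (2 points).
  x = 19: rhs = 16, matching y values: 4, 19 (2 points).
  x = 20: rhs = 18, matching y values: 8, 15 (2 points).
  x = 21: rhs = 2, matching y values: 5, 18 (2 points).
  x = 22: rhs = 20, matching y values: none (0 points).
Total affine count: 29.
Full point count |E(F_23)| = 29 + 1 = 30.
Hasse bound: |30 − (23+1)| = |6| = 6 ≤ 2√23 ≈ 9.5917 ✓.


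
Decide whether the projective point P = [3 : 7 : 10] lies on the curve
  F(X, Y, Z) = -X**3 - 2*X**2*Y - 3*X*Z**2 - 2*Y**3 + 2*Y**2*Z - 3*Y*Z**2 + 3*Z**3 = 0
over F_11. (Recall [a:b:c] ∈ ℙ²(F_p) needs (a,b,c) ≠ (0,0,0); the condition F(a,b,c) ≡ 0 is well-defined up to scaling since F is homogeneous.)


F(3,7,10) ≡ 9 (mod 11); P is NOT on the curve.

Evaluate F(3, 7, 10) term-by-term (mod 11).
  -X**3 ↦ -1·27·1·1 = -27
  -2*X**2*Y ↦ -2·9·7·1 = -126
  -3*X*Z**2 ↦ -3·3·1·100 = -900
  -2*Y**3 ↦ -2·1·343·1 = -686
  2*Y**2*Z ↦ 2·1·49·10 = 980
  -3*Y*Z**2 ↦ -3·1·7·100 = -2100
  3*Z**3 ↦ 3·1·1·1000 = 3000
Sum: F(3, 7, 10) = (-27) + (-126) + (-900) + (-686) + (980) + (-2100) + (3000) = 141.
Reducing mod 11: 141 ≡ 9 (mod 11).
Since F(a, b, c) ≡ 9 ≠ 0 (mod 11), P does NOT lie on the curve.


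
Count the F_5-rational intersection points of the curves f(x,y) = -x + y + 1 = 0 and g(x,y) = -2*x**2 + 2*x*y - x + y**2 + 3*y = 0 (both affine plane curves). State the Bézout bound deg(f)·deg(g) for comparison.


Common zeros: ∅; count = 0; Bézout bound = 2.

deg(f) = 1, deg(g) = 2, so Bézout bound = 2.
Scan x ∈ F_5. For each x, list the y ∈ F_5 with f(x, y) ≡ 0 and those with g(x, y) ≡ 0 (mod 5); the common zeros in that column are the intersection.
  x = 0: f ≡ 0 at y ∈ {4}; g ≡ 0 at y ∈ {0, 2}; common: ∅.
  x = 1: f ≡ 0 at y ∈ {0}; g ≡ 0 at y ∈ ∅; common: ∅.
  x = 2: f ≡ 0 at y ∈ {1}; g ≡ 0 at y ∈ {0, 3}; common: ∅.
  x = 3: f ≡ 0 at y ∈ {2}; g ≡ 0 at y ∈ {3}; common: ∅.
  x = 4: f ≡ 0 at y ∈ {3}; g ≡ 0 at y ∈ {2}; common: ∅.
Collecting: common zeros = ∅, so the count is 0.
Comparison with the Bézout bound: 0 ≤ 2 = deg(f)·deg(g), as expected for curves with no common component (the affine F_5-count falls short of the bound because intersections may lie at infinity, over extension fields, or carry multiplicity).


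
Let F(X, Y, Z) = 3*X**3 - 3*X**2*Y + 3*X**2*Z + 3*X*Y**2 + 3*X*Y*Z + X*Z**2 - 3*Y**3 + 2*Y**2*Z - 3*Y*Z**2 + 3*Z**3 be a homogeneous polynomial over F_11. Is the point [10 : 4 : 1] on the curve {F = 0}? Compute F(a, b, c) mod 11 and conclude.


F(10,4,1) ≡ 0 (mod 11); P is on the curve.

Evaluate F(10, 4, 1) term-by-term (mod 11).
  3*X**3 ↦ 3·1000·1·1 = 3000
  -3*X**2*Y ↦ -3·100·4·1 = -1200
  3*X**2*Z ↦ 3·100·1·1 = 300
  3*X*Y**2 ↦ 3·10·16·1 = 480
  3*X*Y*Z ↦ 3·10·4·1 = 120
  X*Z**2 ↦ 1·10·1·1 = 10
  -3*Y**3 ↦ -3·1·64·1 = -192
  2*Y**2*Z ↦ 2·1·16·1 = 32
  -3*Y*Z**2 ↦ -3·1·4·1 = -12
  3*Z**3 ↦ 3·1·1·1 = 3
Sum: F(10, 4, 1) = (3000) + (-1200) + (300) + (480) + (120) + (10) + (-192) + (32) + (-12) + (3) = 2541.
Reducing mod 11: 2541 ≡ 0 (mod 11).
Since F(a, b, c) ≡ 0 (mod 11), P lies on the curve.
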